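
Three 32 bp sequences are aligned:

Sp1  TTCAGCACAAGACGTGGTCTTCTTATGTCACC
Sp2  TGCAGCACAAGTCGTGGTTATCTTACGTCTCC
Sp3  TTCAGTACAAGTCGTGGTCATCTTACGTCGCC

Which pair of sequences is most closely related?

Sp1–Sp2: 6/32 differ, p = 0.188, d = 0.216.
Sp1–Sp3: 5/32 differ, p = 0.156, d = 0.175.
Sp2–Sp3: 4/32 differ, p = 0.125, d = 0.137.
The smallest distance is between Sp2 and Sp3.

Sp2 and Sp3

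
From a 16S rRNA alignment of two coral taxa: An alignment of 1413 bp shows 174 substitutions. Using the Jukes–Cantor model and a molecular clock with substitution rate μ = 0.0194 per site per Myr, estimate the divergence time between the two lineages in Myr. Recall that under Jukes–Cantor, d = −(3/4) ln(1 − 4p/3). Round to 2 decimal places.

p = 174/1413 ≈ 0.123142.
d = −(3/4) ln(1 − 4p/3) = −0.75 ln(1 − 0.164189) = −0.75 ln(0.835811)
  = −0.75 × (-0.179353) = 0.134515 substitutions/site.
Under a molecular clock d = 2μt, so t = d/(2μ) = 0.134515 / (2 × 0.0194) = 3.47 Myr.

3.47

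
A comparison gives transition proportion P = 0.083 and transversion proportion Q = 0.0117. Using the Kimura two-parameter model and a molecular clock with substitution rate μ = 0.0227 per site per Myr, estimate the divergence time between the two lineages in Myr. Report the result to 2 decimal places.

Under the Kimura two-parameter model, d = −½ ln(1 − 2P − Q) − ¼ ln(1 − 2Q).
1 − 2P − Q = 0.8223, giving −½ ln(0.8223) = 0.097825.
1 − 2Q = 0.9766, giving −¼ ln(0.9766) = 0.005920.
d = 0.097825 + 0.005920 = 0.103745.
Under a molecular clock d = 2μt, so t = d/(2μ) = 0.103745 / (2 × 0.0227) = 2.29 Myr.

2.29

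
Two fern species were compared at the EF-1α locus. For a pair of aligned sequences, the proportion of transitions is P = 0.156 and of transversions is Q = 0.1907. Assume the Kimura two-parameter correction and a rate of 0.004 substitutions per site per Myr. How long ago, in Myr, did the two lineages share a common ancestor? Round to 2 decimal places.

Under the Kimura two-parameter model, d = −½ ln(1 − 2P − Q) − ¼ ln(1 − 2Q).
1 − 2P − Q = 0.4973, giving −½ ln(0.4973) = 0.349281.
1 − 2Q = 0.6186, giving −¼ ln(0.6186) = 0.120074.
d = 0.349281 + 0.120074 = 0.469355.
Under a molecular clock d = 2μt, so t = d/(2μ) = 0.469355 / (2 × 0.004) = 58.67 Myr.

58.67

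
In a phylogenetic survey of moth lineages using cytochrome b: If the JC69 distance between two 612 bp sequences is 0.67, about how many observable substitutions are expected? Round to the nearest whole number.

Invert JC69: p = (3/4)(1 − e^(−4d/3)) = 0.75 × (1 − e^(-0.893333)) = 0.75 × (1 − 0.409289) = 0.443033.
Expected differing sites = pL ≈ 0.443033 × 612 = 271.136196 ≈ 271.

271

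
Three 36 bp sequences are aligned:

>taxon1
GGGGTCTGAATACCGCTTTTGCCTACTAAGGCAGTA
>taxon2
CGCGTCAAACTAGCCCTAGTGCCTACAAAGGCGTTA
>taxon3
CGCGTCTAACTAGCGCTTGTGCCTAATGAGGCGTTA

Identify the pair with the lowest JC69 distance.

taxon2 and taxon3

taxon1–taxon2: 12/36 differ, p = 0.333, d = 0.441.
taxon1–taxon3: 10/36 differ, p = 0.278, d = 0.347.
taxon2–taxon3: 6/36 differ, p = 0.167, d = 0.188.
The smallest distance is between taxon2 and taxon3.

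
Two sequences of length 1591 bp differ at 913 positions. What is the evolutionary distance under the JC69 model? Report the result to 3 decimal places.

1.087

p = 913/1591 ≈ 0.573853.
d = −(3/4) ln(1 − 4p/3) = −0.75 ln(1 − 0.765137) = −0.75 ln(0.234863)
  = −0.75 × (-1.448753) = 1.086565 substitutions/site.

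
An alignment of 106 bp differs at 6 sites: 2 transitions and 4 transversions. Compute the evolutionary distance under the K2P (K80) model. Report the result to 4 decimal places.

0.0589

P = 2/106 ≈ 0.018868 and Q = 4/106 ≈ 0.037736.
Under the Kimura two-parameter model, d = −½ ln(1 − 2P − Q) − ¼ ln(1 − 2Q).
1 − 2P − Q = 0.924528, giving −½ ln(0.924528) = 0.039236.
1 − 2Q = 0.924528, giving −¼ ln(0.924528) = 0.019618.
d = 0.039236 + 0.019618 = 0.058854.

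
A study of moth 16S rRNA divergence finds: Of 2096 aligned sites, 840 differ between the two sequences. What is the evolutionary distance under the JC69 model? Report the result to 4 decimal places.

p = 840/2096 ≈ 0.400763.
d = −(3/4) ln(1 − 4p/3) = −0.75 ln(1 − 0.534351) = −0.75 ln(0.465649)
  = −0.75 × (-0.764323) = 0.573242 substitutions/site.

0.5732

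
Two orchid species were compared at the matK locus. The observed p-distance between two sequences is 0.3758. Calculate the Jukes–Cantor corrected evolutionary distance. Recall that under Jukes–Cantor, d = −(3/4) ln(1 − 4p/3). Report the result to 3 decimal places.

d = −(3/4) ln(1 − 4p/3) = −0.75 ln(1 − 0.501067) = −0.75 ln(0.498933)
  = −0.75 × (-0.695283) = 0.521462 substitutions/site.

0.521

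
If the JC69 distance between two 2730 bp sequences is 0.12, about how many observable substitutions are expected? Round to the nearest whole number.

303

Invert JC69: p = (3/4)(1 − e^(−4d/3)) = 0.75 × (1 − e^(-0.16)) = 0.75 × (1 − 0.852144) = 0.110892.
Expected differing sites = pL ≈ 0.110892 × 2730 = 302.73516 ≈ 303.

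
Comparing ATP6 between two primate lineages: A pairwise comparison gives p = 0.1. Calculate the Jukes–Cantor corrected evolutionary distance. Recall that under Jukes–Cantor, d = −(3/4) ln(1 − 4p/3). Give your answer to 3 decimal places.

0.107

d = −(3/4) ln(1 − 4p/3) = −0.75 ln(1 − 0.133333) = −0.75 ln(0.866667)
  = −0.75 × (-0.143100) = 0.107325 substitutions/site.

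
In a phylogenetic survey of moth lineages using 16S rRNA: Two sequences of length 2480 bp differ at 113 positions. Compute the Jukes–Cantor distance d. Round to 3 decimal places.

p = 113/2480 ≈ 0.045565.
d = −(3/4) ln(1 − 4p/3) = −0.75 ln(1 − 0.060753) = −0.75 ln(0.939247)
  = −0.75 × (-0.062677) = 0.047008 substitutions/site.

0.047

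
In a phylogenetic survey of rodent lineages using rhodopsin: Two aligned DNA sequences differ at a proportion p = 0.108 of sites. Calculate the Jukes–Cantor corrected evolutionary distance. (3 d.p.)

d = −(3/4) ln(1 − 4p/3) = −0.75 ln(1 − 0.144) = −0.75 ln(0.856)
  = −0.75 × (-0.155485) = 0.116614 substitutions/site.

0.117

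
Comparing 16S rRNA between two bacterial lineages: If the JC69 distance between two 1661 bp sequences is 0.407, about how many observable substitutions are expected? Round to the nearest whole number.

522

Invert JC69: p = (3/4)(1 − e^(−4d/3)) = 0.75 × (1 − e^(-0.542667)) = 0.75 × (1 − 0.581196) = 0.314103.
Expected differing sites = pL ≈ 0.314103 × 1661 = 521.725083 ≈ 522.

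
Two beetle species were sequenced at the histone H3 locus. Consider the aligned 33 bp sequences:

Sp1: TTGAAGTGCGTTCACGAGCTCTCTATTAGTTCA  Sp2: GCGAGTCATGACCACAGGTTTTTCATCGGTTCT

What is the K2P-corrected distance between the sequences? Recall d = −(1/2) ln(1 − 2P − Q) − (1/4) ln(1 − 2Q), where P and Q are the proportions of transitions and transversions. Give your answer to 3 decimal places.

1.818

Of 33 sites, 14 differences are transitions and 4 are transversions, so P = 14/33 ≈ 0.424242 and Q = 4/33 ≈ 0.121212.
Under the Kimura two-parameter model, d = −½ ln(1 − 2P − Q) − ¼ ln(1 − 2Q).
1 − 2P − Q = 0.030304, giving −½ ln(0.030304) = 1.748238.
1 − 2Q = 0.757576, giving −¼ ln(0.757576) = 0.069408.
d = 1.748238 + 0.069408 = 1.817646.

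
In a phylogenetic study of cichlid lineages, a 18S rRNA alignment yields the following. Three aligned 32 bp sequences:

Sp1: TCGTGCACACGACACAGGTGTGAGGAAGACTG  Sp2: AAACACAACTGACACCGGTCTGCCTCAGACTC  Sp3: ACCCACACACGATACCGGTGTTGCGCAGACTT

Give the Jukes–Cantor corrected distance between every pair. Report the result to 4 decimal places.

d(Sp1,Sp2) = 0.7356, d(Sp1,Sp3) = 0.4598, d(Sp2,Sp3) = 0.4598

Sp1–Sp2: 15/32 sites differ → p = 0.46875, d = −0.75 ln(1 − 0.625) = 0.735622 ≈ 0.7356.
Sp1–Sp3: 11/32 sites differ → p = 0.34375, d = −0.75 ln(1 − 0.458333) = 0.459828 ≈ 0.4598.
Sp2–Sp3: 11/32 sites differ → p = 0.34375, d = −0.75 ln(1 − 0.458333) = 0.459828 ≈ 0.4598.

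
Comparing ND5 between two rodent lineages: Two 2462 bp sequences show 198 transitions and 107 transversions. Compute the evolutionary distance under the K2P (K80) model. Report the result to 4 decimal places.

0.1370

P = 198/2462 ≈ 0.080422 and Q = 107/2462 ≈ 0.043461.
Under the Kimura two-parameter model, d = −½ ln(1 − 2P − Q) − ¼ ln(1 − 2Q).
1 − 2P − Q = 0.795695, giving −½ ln(0.795695) = 0.114270.
1 − 2Q = 0.913078, giving −¼ ln(0.913078) = 0.022733.
d = 0.114270 + 0.022733 = 0.137003.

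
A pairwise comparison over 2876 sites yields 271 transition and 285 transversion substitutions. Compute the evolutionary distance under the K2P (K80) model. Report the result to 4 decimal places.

P = 271/2876 ≈ 0.094228 and Q = 285/2876 ≈ 0.099096.
Under the Kimura two-parameter model, d = −½ ln(1 − 2P − Q) − ¼ ln(1 − 2Q).
1 − 2P − Q = 0.712448, giving −½ ln(0.712448) = 0.169524.
1 − 2Q = 0.801808, giving −¼ ln(0.801808) = 0.055222.
d = 0.169524 + 0.055222 = 0.224746.

0.2247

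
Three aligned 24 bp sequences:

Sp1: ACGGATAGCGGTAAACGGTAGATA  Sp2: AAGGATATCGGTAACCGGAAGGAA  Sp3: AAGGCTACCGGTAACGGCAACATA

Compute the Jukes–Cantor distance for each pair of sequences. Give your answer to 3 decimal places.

Sp1–Sp2: 6/24 sites differ → p = 0.25, d = −0.75 ln(1 − 0.333333) = 0.304098 ≈ 0.304.
Sp1–Sp3: 8/24 sites differ → p ≈ 0.333333, d = −0.75 ln(1 − 0.444444) = 0.440839 ≈ 0.441.
Sp2–Sp3: 7/24 sites differ → p ≈ 0.291667, d = −0.75 ln(1 − 0.388889) = 0.369358 ≈ 0.369.

d(Sp1,Sp2) = 0.304, d(Sp1,Sp3) = 0.441, d(Sp2,Sp3) = 0.369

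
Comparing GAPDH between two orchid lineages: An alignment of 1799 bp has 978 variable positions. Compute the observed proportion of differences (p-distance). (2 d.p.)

0.54

p = 978/1799 = 0.543635… ≈ 0.54 (to 2 d.p.).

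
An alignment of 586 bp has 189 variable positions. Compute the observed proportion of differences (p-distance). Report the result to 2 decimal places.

p = 189/586 = 0.322525… ≈ 0.32 (to 2 d.p.).

0.32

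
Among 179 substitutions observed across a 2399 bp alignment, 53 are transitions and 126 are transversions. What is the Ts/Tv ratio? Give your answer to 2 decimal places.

0.42

R = 53/126 = 0.420634… ≈ 0.42 (to 2 d.p.).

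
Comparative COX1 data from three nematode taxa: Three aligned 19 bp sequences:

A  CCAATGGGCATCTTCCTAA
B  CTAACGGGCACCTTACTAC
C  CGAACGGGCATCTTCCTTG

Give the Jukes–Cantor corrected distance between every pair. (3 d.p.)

A–B: 5/19 sites differ → p ≈ 0.263158, d = −0.75 ln(1 − 0.350877) = 0.324100 ≈ 0.324.
A–C: 4/19 sites differ → p ≈ 0.210526, d = −0.75 ln(1 − 0.280701) = 0.247109 ≈ 0.247.
B–C: 5/19 sites differ → p ≈ 0.263158, d = −0.75 ln(1 − 0.350877) = 0.324100 ≈ 0.324.

d(A,B) = 0.324, d(A,C) = 0.247, d(B,C) = 0.324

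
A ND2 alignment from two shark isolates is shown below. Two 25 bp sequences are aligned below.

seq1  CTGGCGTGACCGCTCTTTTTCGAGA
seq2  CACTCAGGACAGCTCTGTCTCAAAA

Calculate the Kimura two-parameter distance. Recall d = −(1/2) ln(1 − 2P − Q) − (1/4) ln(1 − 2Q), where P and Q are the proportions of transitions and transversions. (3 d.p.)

0.574

Of 25 sites, 4 differences are transitions and 6 are transversions, so P = 4/25 = 0.16 and Q = 6/25 = 0.24.
Under the Kimura two-parameter model, d = −½ ln(1 − 2P − Q) − ¼ ln(1 − 2Q).
1 − 2P − Q = 0.44, giving −½ ln(0.44) = 0.410490.
1 − 2Q = 0.52, giving −¼ ln(0.52) = 0.163482.
d = 0.410490 + 0.163482 = 0.573972.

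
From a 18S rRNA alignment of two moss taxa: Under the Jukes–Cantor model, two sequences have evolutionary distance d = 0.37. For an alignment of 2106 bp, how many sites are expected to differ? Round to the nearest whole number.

615

Invert JC69: p = (3/4)(1 − e^(−4d/3)) = 0.75 × (1 − e^(-0.493333)) = 0.75 × (1 − 0.610588) = 0.292059.
Expected differing sites = pL ≈ 0.292059 × 2106 = 615.076254 ≈ 615.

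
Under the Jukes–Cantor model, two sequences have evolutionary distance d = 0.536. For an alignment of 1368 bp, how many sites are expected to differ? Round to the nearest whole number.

Invert JC69: p = (3/4)(1 − e^(−4d/3)) = 0.75 × (1 − e^(-0.714667)) = 0.75 × (1 − 0.489355) = 0.382984.
Expected differing sites = pL ≈ 0.382984 × 1368 = 523.922112 ≈ 524.

524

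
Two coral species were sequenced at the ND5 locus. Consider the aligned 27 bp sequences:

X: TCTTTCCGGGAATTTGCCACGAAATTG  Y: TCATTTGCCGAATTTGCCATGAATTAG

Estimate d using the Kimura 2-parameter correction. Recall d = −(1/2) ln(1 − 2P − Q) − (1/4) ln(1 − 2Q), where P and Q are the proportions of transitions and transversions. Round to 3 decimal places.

0.378

Of 27 sites, 2 differences are transitions and 6 are transversions, so P = 2/27 ≈ 0.074074 and Q = 6/27 ≈ 0.222222.
Under the Kimura two-parameter model, d = −½ ln(1 − 2P − Q) − ¼ ln(1 − 2Q).
1 − 2P − Q = 0.62963, giving −½ ln(0.62963) = 0.231311.
1 − 2Q = 0.555556, giving −¼ ln(0.555556) = 0.146946.
d = 0.231311 + 0.146946 = 0.378257.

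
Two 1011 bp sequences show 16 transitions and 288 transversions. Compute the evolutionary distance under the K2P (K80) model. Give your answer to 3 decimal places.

P = 16/1011 ≈ 0.015826 and Q = 288/1011 ≈ 0.284866.
Under the Kimura two-parameter model, d = −½ ln(1 − 2P − Q) − ¼ ln(1 − 2Q).
1 − 2P − Q = 0.683482, giving −½ ln(0.683482) = 0.190277.
1 − 2Q = 0.430268, giving −¼ ln(0.430268) = 0.210837.
d = 0.190277 + 0.210837 = 0.401114.

0.401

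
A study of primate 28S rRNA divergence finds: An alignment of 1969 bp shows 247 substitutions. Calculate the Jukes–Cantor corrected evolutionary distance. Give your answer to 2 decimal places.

0.14

p = 247/1969 ≈ 0.125444.
d = −(3/4) ln(1 − 4p/3) = −0.75 ln(1 − 0.167259) = −0.75 ln(0.832741)
  = −0.75 × (-0.183033) = 0.137275 substitutions/site.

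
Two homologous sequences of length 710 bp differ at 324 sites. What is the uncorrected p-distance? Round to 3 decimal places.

0.456

p = 324/710 = 0.456338… ≈ 0.456 (to 3 d.p.).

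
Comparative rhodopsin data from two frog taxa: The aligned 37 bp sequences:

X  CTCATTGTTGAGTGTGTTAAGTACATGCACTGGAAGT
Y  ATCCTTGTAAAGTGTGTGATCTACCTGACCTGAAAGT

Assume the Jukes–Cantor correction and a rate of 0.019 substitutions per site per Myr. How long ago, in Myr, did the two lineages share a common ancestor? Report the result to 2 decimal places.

The sequences differ at 11 of 37 sites, so p = 11/37 ≈ 0.297297.
d = −(3/4) ln(1 − 4p/3) = −0.75 ln(1 − 0.396396) = −0.75 ln(0.603604)
  = −0.75 × (-0.504837) = 0.378628 substitutions/site.
Under a molecular clock d = 2μt, so t = d/(2μ) = 0.378628 / (2 × 0.019) = 9.96 Myr.

9.96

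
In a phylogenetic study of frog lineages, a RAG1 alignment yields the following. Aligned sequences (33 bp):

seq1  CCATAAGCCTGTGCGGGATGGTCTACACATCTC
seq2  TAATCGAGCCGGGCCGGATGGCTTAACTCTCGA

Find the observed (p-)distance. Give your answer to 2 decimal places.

The sequences differ at 17 of 33 positions.
p = 17/33 = 0.515151… ≈ 0.52 (to 2 d.p.).

0.52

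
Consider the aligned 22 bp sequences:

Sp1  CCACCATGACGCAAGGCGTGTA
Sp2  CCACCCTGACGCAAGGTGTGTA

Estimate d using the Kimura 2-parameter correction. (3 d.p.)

0.097

Of 22 sites, 1 differences are transitions and 1 are transversions, so P = 1/22 ≈ 0.045455 and Q = 1/22 ≈ 0.045455.
Under the Kimura two-parameter model, d = −½ ln(1 − 2P − Q) − ¼ ln(1 − 2Q).
1 − 2P − Q = 0.863635, giving −½ ln(0.863635) = 0.073303.
1 − 2Q = 0.90909, giving −¼ ln(0.90909) = 0.023828.
d = 0.073303 + 0.023828 = 0.097131.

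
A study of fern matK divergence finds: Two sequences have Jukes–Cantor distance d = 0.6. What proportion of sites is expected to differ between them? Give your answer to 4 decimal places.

p = (3/4)(1 − e^(−4d/3)) = 0.75 × (1 − e^(-0.8)) = 0.75 × (1 − 0.449329) = 0.413003.

0.4130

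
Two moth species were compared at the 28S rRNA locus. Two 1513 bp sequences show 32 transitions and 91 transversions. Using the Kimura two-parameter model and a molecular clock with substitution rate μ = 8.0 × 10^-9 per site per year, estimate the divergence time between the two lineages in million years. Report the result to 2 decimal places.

5.38

P = 32/1513 ≈ 0.02115 and Q = 91/1513 ≈ 0.060145.
Under the Kimura two-parameter model, d = −½ ln(1 − 2P − Q) − ¼ ln(1 − 2Q).
1 − 2P − Q = 0.897555, giving −½ ln(0.897555) = 0.054040.
1 − 2Q = 0.87971, giving −¼ ln(0.87971) = 0.032041.
d = 0.054040 + 0.032041 = 0.086081.
Under a molecular clock d = 2μt, so t = d/(2μ) = 0.086081 / (2 × 8.0 × 10^-9) = 5.38 million years.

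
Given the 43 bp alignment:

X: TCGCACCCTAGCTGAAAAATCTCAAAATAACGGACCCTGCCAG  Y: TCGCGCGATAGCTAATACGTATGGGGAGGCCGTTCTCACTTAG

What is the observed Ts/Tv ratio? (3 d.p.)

Transitions are A↔G and C↔T; transversions are all other mismatches.
Transitions: 10. Transversions: 12.
R = 10/12 = 0.833333… ≈ 0.833 (to 3 d.p.).

0.833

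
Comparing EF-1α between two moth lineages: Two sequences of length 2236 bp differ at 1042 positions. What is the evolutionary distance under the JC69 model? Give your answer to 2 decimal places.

p = 1042/2236 ≈ 0.466011.
d = −(3/4) ln(1 − 4p/3) = −0.75 ln(1 − 0.621348) = −0.75 ln(0.378652)
  = −0.75 × (-0.971138) = 0.728354 substitutions/site.

0.73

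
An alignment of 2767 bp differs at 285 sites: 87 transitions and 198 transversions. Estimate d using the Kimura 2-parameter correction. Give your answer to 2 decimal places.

P = 87/2767 ≈ 0.031442 and Q = 198/2767 ≈ 0.071558.
Under the Kimura two-parameter model, d = −½ ln(1 − 2P − Q) − ¼ ln(1 − 2Q).
1 − 2P − Q = 0.865558, giving −½ ln(0.865558) = 0.072190.
1 − 2Q = 0.856884, giving −¼ ln(0.856884) = 0.038613.
d = 0.072190 + 0.038613 = 0.110803.

0.11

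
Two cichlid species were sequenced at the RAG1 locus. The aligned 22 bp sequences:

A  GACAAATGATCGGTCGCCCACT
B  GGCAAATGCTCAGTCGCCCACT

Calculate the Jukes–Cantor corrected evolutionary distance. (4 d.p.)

The sequences differ at 3 of 22 sites (2, 9, 12), so p = 3/22 ≈ 0.136364.
d = −(3/4) ln(1 − 4p/3) = −0.75 ln(1 − 0.181819) = −0.75 ln(0.818181)
  = −0.75 × (-0.200672) = 0.150504 substitutions/site.

0.1505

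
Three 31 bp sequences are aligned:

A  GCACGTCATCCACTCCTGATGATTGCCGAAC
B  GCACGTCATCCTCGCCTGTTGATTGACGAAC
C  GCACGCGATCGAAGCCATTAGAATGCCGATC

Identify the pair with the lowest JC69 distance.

A–B: 4/31 differ, p = 0.129, d = 0.142.
A–C: 11/31 differ, p = 0.355, d = 0.481.
B–C: 11/31 differ, p = 0.355, d = 0.481.
The smallest distance is between A and B.

A and B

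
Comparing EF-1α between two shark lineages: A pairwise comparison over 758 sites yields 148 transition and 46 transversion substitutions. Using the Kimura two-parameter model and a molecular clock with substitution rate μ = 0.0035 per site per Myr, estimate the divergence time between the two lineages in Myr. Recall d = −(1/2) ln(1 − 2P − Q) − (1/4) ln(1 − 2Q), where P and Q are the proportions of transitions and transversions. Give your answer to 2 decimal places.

P = 148/758 ≈ 0.195251 and Q = 46/758 ≈ 0.060686.
Under the Kimura two-parameter model, d = −½ ln(1 − 2P − Q) − ¼ ln(1 − 2Q).
1 − 2P − Q = 0.548812, giving −½ ln(0.548812) = 0.300000.
1 − 2Q = 0.878628, giving −¼ ln(0.878628) = 0.032348.
d = 0.300000 + 0.032348 = 0.332348.
Under a molecular clock d = 2μt, so t = d/(2μ) = 0.332348 / (2 × 0.0035) = 47.48 Myr.

47.48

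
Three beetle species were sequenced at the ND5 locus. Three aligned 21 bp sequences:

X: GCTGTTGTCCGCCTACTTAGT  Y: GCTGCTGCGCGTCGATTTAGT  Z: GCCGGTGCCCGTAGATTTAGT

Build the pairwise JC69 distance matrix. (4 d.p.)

d(X,Y) = 0.3597, d(X,Z) = 0.4408, d(Y,Z) = 0.2197

X–Y: 6/21 sites differ → p ≈ 0.285714, d = −0.75 ln(1 − 0.380952) = 0.359679 ≈ 0.3597.
X–Z: 7/21 sites differ → p ≈ 0.333333, d = −0.75 ln(1 − 0.444444) = 0.440839 ≈ 0.4408.
Y–Z: 4/21 sites differ → p ≈ 0.190476, d = −0.75 ln(1 − 0.253968) = 0.219740 ≈ 0.2197.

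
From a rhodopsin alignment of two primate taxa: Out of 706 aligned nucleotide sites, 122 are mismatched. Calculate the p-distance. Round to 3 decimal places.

0.173

p = 122/706 = 0.172804… ≈ 0.173 (to 3 d.p.).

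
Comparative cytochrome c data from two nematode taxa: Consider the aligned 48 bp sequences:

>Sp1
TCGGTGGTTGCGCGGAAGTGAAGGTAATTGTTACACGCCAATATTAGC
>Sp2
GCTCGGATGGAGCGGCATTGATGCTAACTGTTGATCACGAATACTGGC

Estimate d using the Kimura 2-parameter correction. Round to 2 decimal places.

0.56

Of 48 sites, 6 differences are transitions and 13 are transversions, so P = 6/48 = 0.125 and Q = 13/48 ≈ 0.270833.
Under the Kimura two-parameter model, d = −½ ln(1 − 2P − Q) − ¼ ln(1 − 2Q).
1 − 2P − Q = 0.479167, giving −½ ln(0.479167) = 0.367853.
1 − 2Q = 0.458334, giving −¼ ln(0.458334) = 0.195039.
d = 0.367853 + 0.195039 = 0.562892.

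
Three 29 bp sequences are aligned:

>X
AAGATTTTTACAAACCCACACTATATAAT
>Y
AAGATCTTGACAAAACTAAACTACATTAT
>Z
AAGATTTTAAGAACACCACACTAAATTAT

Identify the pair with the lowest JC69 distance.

X and Z

X–Y: 7/29 differ, p = 0.241, d = 0.291.
X–Z: 6/29 differ, p = 0.207, d = 0.242.
Y–Z: 7/29 differ, p = 0.241, d = 0.291.
The smallest distance is between X and Z.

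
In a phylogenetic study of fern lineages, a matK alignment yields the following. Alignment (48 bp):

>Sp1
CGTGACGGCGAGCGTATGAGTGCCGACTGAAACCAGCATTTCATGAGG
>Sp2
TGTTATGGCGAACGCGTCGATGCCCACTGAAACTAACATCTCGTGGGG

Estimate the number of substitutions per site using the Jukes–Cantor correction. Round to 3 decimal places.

0.404

The sequences differ at 15 of 48 sites, so p = 15/48 = 0.3125.
d = −(3/4) ln(1 − 4p/3) = −0.75 ln(1 − 0.416667) = −0.75 ln(0.583333)
  = −0.75 × (-0.538997) = 0.404248 substitutions/site.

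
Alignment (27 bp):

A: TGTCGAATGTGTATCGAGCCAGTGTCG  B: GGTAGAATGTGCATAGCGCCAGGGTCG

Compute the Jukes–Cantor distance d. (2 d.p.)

The sequences differ at 6 of 27 sites (1, 4, 12, 15, 17, 23), so p = 6/27 ≈ 0.222222.
d = −(3/4) ln(1 − 4p/3) = −0.75 ln(1 − 0.296296) = −0.75 ln(0.703704)
  = −0.75 × (-0.351397) = 0.263548 substitutions/site.

0.26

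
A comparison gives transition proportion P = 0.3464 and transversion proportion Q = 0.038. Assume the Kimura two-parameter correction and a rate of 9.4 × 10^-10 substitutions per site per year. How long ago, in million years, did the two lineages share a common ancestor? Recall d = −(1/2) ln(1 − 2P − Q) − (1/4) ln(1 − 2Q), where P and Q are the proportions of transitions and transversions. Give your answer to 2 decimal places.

Under the Kimura two-parameter model, d = −½ ln(1 − 2P − Q) − ¼ ln(1 − 2Q).
1 − 2P − Q = 0.2692, giving −½ ln(0.2692) = 0.656150.
1 − 2Q = 0.924, giving −¼ ln(0.924) = 0.019761.
d = 0.656150 + 0.019761 = 0.675911.
Under a molecular clock d = 2μt, so t = d/(2μ) = 0.675911 / (2 × 9.4 × 10^-10) = 359.53 million years.

359.53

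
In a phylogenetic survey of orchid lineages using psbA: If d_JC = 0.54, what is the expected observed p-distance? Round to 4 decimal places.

p = (3/4)(1 − e^(−4d/3)) = 0.75 × (1 − e^(-0.72)) = 0.75 × (1 − 0.486752) = 0.384936.

0.3849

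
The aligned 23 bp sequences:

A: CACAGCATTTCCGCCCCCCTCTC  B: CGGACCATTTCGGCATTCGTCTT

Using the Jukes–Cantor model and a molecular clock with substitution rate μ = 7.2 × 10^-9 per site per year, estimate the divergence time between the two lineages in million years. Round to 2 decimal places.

38.42

The sequences differ at 9 of 23 sites (2, 3, 5, 12, 15, 16, 17, 19, 23), so p = 9/23 ≈ 0.391304.
d = −(3/4) ln(1 − 4p/3) = −0.75 ln(1 − 0.521739) = −0.75 ln(0.478261)
  = −0.75 × (-0.737599) = 0.553199 substitutions/site.
Under a molecular clock d = 2μt, so t = d/(2μ) = 0.553199 / (2 × 7.2 × 10^-9) = 38.42 million years.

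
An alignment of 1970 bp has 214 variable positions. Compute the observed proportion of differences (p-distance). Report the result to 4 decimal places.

p = 214/1970 = 0.108629… ≈ 0.1086 (to 4 d.p.).

0.1086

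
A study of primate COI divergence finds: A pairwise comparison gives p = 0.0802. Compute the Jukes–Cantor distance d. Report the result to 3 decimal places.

0.085

d = −(3/4) ln(1 − 4p/3) = −0.75 ln(1 − 0.106933) = −0.75 ln(0.893067)
  = −0.75 × (-0.113094) = 0.084821 substitutions/site.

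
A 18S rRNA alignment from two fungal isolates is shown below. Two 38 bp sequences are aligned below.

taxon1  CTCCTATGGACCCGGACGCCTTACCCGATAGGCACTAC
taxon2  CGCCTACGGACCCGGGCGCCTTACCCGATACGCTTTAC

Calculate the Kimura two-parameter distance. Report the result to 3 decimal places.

Of 38 sites, 3 differences are transitions and 3 are transversions, so P = 3/38 ≈ 0.078947 and Q = 3/38 ≈ 0.078947.
Under the Kimura two-parameter model, d = −½ ln(1 − 2P − Q) − ¼ ln(1 − 2Q).
1 − 2P − Q = 0.763159, giving −½ ln(0.763159) = 0.135144.
1 − 2Q = 0.842106, giving −¼ ln(0.842106) = 0.042962.
d = 0.135144 + 0.042962 = 0.178106.

0.178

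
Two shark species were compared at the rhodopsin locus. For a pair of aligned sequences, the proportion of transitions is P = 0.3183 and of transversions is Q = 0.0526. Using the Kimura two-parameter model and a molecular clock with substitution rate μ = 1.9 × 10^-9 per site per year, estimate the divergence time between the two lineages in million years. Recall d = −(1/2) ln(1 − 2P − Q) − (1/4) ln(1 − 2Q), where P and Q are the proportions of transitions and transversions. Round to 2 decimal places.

Under the Kimura two-parameter model, d = −½ ln(1 − 2P − Q) − ¼ ln(1 − 2Q).
1 − 2P − Q = 0.3108, giving −½ ln(0.3108) = 0.584303.
1 − 2Q = 0.8948, giving −¼ ln(0.8948) = 0.027789.
d = 0.584303 + 0.027789 = 0.612092.
Under a molecular clock d = 2μt, so t = d/(2μ) = 0.612092 / (2 × 1.9 × 10^-9) = 161.08 million years.

161.08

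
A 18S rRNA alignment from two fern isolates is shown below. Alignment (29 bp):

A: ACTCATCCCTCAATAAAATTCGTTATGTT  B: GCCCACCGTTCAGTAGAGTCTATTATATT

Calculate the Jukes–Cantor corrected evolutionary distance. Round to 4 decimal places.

0.6018

The sequences differ at 12 of 29 sites, so p = 12/29 ≈ 0.413793.
d = −(3/4) ln(1 − 4p/3) = −0.75 ln(1 − 0.551724) = −0.75 ln(0.448276)
  = −0.75 × (-0.802346) = 0.601760 substitutions/site.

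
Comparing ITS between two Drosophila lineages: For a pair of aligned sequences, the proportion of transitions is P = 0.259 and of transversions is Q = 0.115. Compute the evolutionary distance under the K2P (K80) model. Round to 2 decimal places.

0.57

Under the Kimura two-parameter model, d = −½ ln(1 − 2P − Q) − ¼ ln(1 − 2Q).
1 − 2P − Q = 0.367, giving −½ ln(0.367) = 0.501197.
1 − 2Q = 0.77, giving −¼ ln(0.77) = 0.065341.
d = 0.501197 + 0.065341 = 0.566538.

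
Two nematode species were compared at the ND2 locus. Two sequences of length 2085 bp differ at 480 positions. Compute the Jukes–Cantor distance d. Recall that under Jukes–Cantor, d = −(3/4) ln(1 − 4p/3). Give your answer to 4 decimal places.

p = 480/2085 ≈ 0.230216.
d = −(3/4) ln(1 − 4p/3) = −0.75 ln(1 − 0.306955) = −0.75 ln(0.693045)
  = −0.75 × (-0.366660) = 0.274995 substitutions/site.

0.2750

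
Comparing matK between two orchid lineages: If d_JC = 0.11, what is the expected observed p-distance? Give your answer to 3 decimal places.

p = (3/4)(1 − e^(−4d/3)) = 0.75 × (1 − e^(-0.146667)) = 0.75 × (1 − 0.863582) = 0.102314.

0.102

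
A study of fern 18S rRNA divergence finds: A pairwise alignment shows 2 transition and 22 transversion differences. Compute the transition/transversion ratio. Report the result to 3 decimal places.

0.091

R = 2/22 = 0.090909… ≈ 0.091 (to 3 d.p.).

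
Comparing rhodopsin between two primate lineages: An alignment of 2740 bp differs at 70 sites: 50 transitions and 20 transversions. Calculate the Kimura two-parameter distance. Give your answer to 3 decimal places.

0.026

P = 50/2740 ≈ 0.018248 and Q = 20/2740 ≈ 0.007299.
Under the Kimura two-parameter model, d = −½ ln(1 − 2P − Q) − ¼ ln(1 − 2Q).
1 − 2P − Q = 0.956205, giving −½ ln(0.956205) = 0.022391.
1 − 2Q = 0.985402, giving −¼ ln(0.985402) = 0.003676.
d = 0.022391 + 0.003676 = 0.026067.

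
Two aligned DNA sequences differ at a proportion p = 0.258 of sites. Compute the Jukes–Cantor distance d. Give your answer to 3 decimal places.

d = −(3/4) ln(1 − 4p/3) = −0.75 ln(1 − 0.344) = −0.75 ln(0.656)
  = −0.75 × (-0.421594) = 0.316196 substitutions/site.

0.316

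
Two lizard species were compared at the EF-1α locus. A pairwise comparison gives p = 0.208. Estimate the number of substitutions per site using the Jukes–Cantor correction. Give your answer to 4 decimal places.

d = −(3/4) ln(1 − 4p/3) = −0.75 ln(1 − 0.277333) = −0.75 ln(0.722667)
  = −0.75 × (-0.324807) = 0.243605 substitutions/site.

0.2436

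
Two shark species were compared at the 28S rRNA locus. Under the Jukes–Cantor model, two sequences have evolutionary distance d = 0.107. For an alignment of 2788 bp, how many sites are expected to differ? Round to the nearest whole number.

Invert JC69: p = (3/4)(1 − e^(−4d/3)) = 0.75 × (1 − e^(-0.142667)) = 0.75 × (1 − 0.867043) = 0.099718.
Expected differing sites = pL ≈ 0.099718 × 2788 = 278.013784 ≈ 278.

278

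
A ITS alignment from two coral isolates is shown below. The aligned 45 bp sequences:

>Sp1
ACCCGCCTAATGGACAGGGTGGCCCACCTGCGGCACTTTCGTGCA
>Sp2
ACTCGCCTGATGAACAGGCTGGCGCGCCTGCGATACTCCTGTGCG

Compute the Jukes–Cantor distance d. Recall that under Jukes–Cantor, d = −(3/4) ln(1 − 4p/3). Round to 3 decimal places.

The sequences differ at 12 of 45 sites, so p = 12/45 ≈ 0.266667.
d = −(3/4) ln(1 − 4p/3) = −0.75 ln(1 − 0.355556) = −0.75 ln(0.644444)
  = −0.75 × (-0.439367) = 0.329525 substitutions/site.

0.330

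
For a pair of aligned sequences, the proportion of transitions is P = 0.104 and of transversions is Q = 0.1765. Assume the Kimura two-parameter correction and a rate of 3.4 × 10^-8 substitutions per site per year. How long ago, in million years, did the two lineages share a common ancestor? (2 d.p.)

5.17

Under the Kimura two-parameter model, d = −½ ln(1 − 2P − Q) − ¼ ln(1 − 2Q).
1 − 2P − Q = 0.6155, giving −½ ln(0.6155) = 0.242660.
1 − 2Q = 0.647, giving −¼ ln(0.647) = 0.108852.
d = 0.242660 + 0.108852 = 0.351512.
Under a molecular clock d = 2μt, so t = d/(2μ) = 0.351512 / (2 × 3.4 × 10^-8) = 5.17 million years.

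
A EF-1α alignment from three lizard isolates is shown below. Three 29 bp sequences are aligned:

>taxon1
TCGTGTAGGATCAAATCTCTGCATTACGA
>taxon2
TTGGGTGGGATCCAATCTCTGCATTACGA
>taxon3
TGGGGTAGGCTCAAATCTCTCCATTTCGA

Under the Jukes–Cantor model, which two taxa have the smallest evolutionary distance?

taxon1–taxon2: 4/29 differ, p = 0.138, d = 0.152.
taxon1–taxon3: 5/29 differ, p = 0.172, d = 0.196.
taxon2–taxon3: 6/29 differ, p = 0.207, d = 0.242.
The smallest distance is between taxon1 and taxon2.

taxon1 and taxon2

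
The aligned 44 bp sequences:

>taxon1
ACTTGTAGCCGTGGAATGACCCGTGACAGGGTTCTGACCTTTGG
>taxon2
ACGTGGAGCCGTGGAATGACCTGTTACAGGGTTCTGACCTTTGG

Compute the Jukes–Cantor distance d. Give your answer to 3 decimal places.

The sequences differ at 4 of 44 sites (3, 6, 22, 25), so p = 4/44 ≈ 0.090909.
d = −(3/4) ln(1 − 4p/3) = −0.75 ln(1 − 0.121212) = −0.75 ln(0.878788)
  = −0.75 × (-0.129212) = 0.096909 substitutions/site.

0.097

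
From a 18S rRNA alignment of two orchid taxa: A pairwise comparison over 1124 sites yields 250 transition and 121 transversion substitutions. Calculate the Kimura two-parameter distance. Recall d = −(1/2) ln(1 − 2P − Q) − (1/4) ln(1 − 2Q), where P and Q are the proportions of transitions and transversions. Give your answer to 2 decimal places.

P = 250/1124 ≈ 0.22242 and Q = 121/1124 ≈ 0.107651.
Under the Kimura two-parameter model, d = −½ ln(1 − 2P − Q) − ¼ ln(1 − 2Q).
1 − 2P − Q = 0.447509, giving −½ ln(0.447509) = 0.402029.
1 − 2Q = 0.784698, giving −¼ ln(0.784698) = 0.060614.
d = 0.402029 + 0.060614 = 0.462643.

0.46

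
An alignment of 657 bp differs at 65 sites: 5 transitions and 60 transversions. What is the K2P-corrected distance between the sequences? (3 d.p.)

0.107

P = 5/657 ≈ 0.00761 and Q = 60/657 ≈ 0.091324.
Under the Kimura two-parameter model, d = −½ ln(1 − 2P − Q) − ¼ ln(1 − 2Q).
1 − 2P − Q = 0.893456, giving −½ ln(0.893456) = 0.056329.
1 − 2Q = 0.817352, giving −¼ ln(0.817352) = 0.050421.
d = 0.056329 + 0.050421 = 0.106750.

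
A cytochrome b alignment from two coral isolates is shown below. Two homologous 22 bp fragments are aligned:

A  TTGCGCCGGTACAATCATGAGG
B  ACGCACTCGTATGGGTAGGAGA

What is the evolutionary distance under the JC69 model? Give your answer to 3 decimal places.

The sequences differ at 12 of 22 sites, so p = 12/22 ≈ 0.545455.
d = −(3/4) ln(1 − 4p/3) = −0.75 ln(1 − 0.727273) = −0.75 ln(0.272727)
  = −0.75 × (-1.299284) = 0.974463 substitutions/site.

0.974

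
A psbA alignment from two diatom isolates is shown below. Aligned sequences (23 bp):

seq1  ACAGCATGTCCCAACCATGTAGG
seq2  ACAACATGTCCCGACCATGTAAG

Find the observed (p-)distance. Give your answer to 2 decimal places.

0.13

The sequences differ at 3 of 23 positions (sites 4, 13, 22).
p = 3/23 = 0.130434… ≈ 0.13 (to 2 d.p.).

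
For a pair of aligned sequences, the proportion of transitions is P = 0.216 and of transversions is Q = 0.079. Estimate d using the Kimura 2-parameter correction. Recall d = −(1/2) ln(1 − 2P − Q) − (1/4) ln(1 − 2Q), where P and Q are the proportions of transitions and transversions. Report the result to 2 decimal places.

0.40

Under the Kimura two-parameter model, d = −½ ln(1 − 2P − Q) − ¼ ln(1 − 2Q).
1 − 2P − Q = 0.489, giving −½ ln(0.489) = 0.357696.
1 − 2Q = 0.842, giving −¼ ln(0.842) = 0.042994.
d = 0.357696 + 0.042994 = 0.400690.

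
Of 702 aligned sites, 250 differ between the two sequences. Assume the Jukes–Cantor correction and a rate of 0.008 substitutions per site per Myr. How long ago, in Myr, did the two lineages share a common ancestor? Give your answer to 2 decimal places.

p = 250/702 ≈ 0.356125.
d = −(3/4) ln(1 − 4p/3) = −0.75 ln(1 − 0.474833) = −0.75 ln(0.525167)
  = −0.75 × (-0.644039) = 0.483029 substitutions/site.
Under a molecular clock d = 2μt, so t = d/(2μ) = 0.483029 / (2 × 0.008) = 30.19 Myr.

30.19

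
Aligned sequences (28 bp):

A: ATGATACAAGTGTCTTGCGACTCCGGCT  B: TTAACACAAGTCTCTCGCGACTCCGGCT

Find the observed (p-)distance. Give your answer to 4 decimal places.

The sequences differ at 5 of 28 positions (sites 1, 3, 5, 12, 16).
p = 5/28 = 0.178571… ≈ 0.1786 (to 4 d.p.).

0.1786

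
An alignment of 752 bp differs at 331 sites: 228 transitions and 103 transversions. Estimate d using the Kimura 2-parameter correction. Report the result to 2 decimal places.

0.76

P = 228/752 ≈ 0.303191 and Q = 103/752 ≈ 0.136968.
Under the Kimura two-parameter model, d = −½ ln(1 − 2P − Q) − ¼ ln(1 − 2Q).
1 − 2P − Q = 0.25665, giving −½ ln(0.25665) = 0.680021.
1 − 2Q = 0.726064, giving −¼ ln(0.726064) = 0.080029.
d = 0.680021 + 0.080029 = 0.760050.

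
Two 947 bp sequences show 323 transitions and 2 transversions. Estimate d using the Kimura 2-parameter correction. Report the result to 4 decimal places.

0.5775

P = 323/947 ≈ 0.341077 and Q = 2/947 ≈ 0.002112.
Under the Kimura two-parameter model, d = −½ ln(1 − 2P − Q) − ¼ ln(1 − 2Q).
1 − 2P − Q = 0.315734, giving −½ ln(0.315734) = 0.576428.
1 − 2Q = 0.995776, giving −¼ ln(0.995776) = 0.001058.
d = 0.576428 + 0.001058 = 0.577486.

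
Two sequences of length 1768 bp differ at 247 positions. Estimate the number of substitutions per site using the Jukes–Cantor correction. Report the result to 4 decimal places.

0.1546

p = 247/1768 ≈ 0.139706.
d = −(3/4) ln(1 − 4p/3) = −0.75 ln(1 − 0.186275) = −0.75 ln(0.813725)
  = −0.75 × (-0.206133) = 0.154600 substitutions/site.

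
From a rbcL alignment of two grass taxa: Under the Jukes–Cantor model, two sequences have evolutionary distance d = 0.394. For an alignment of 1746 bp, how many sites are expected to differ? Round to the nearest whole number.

535

Invert JC69: p = (3/4)(1 − e^(−4d/3)) = 0.75 × (1 − e^(-0.525333)) = 0.75 × (1 − 0.591358) = 0.306482.
Expected differing sites = pL ≈ 0.306482 × 1746 = 535.117572 ≈ 535.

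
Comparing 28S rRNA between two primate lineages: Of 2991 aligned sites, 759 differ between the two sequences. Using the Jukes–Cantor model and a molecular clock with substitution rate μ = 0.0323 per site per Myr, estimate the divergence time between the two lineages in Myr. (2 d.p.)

p = 759/2991 ≈ 0.253761.
d = −(3/4) ln(1 − 4p/3) = −0.75 ln(1 − 0.338348) = −0.75 ln(0.661652)
  = −0.75 × (-0.413016) = 0.309762 substitutions/site.
Under a molecular clock d = 2μt, so t = d/(2μ) = 0.309762 / (2 × 0.0323) = 4.80 Myr.

4.80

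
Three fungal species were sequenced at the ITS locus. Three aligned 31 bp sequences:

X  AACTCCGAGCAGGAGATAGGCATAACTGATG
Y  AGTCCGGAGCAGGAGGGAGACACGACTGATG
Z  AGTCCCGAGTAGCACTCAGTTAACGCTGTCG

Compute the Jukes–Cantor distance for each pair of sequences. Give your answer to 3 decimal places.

d(X,Y) = 0.367, d(X,Z) = 0.777, d(Y,Z) = 0.614

X–Y: 9/31 sites differ → p ≈ 0.290323, d = −0.75 ln(1 − 0.387097) = 0.367161 ≈ 0.367.
X–Z: 15/31 sites differ → p ≈ 0.483871, d = −0.75 ln(1 − 0.645161) = 0.777068 ≈ 0.777.
Y–Z: 13/31 sites differ → p ≈ 0.419355, d = −0.75 ln(1 − 0.55914) = 0.614271 ≈ 0.614.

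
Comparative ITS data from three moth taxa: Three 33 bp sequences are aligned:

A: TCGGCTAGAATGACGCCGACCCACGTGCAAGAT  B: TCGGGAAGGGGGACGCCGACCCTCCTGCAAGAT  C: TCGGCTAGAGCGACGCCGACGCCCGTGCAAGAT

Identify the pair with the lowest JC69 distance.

A–B: 7/33 differ, p = 0.212, d = 0.249.
A–C: 4/33 differ, p = 0.121, d = 0.132.
B–C: 7/33 differ, p = 0.212, d = 0.249.
The smallest distance is between A and C.

A and C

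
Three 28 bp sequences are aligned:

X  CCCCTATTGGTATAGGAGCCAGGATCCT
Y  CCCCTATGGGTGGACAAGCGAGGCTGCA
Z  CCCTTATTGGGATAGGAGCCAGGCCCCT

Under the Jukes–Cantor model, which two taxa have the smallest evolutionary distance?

X–Y: 9/28 differ, p = 0.321, d = 0.420.
X–Z: 4/28 differ, p = 0.143, d = 0.158.
Y–Z: 11/28 differ, p = 0.393, d = 0.556.
The smallest distance is between X and Z.

X and Z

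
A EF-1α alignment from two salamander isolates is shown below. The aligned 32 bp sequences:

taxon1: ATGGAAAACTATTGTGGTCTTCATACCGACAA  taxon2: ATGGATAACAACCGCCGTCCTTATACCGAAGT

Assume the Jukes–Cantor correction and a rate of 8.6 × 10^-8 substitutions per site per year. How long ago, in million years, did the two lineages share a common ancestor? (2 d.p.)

2.67

The sequences differ at 11 of 32 sites, so p = 11/32 = 0.34375.
d = −(3/4) ln(1 − 4p/3) = −0.75 ln(1 − 0.458333) = −0.75 ln(0.541667)
  = −0.75 × (-0.613104) = 0.459828 substitutions/site.
Under a molecular clock d = 2μt, so t = d/(2μ) = 0.459828 / (2 × 8.6 × 10^-8) = 2.67 million years.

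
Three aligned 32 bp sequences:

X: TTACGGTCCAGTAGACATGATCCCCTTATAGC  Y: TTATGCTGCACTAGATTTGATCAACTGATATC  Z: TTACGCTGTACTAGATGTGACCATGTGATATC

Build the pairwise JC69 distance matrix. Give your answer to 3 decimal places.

X–Y: 10/32 sites differ → p = 0.3125, d = −0.75 ln(1 − 0.416667) = 0.404248 ≈ 0.404.
X–Z: 12/32 sites differ → p = 0.375, d = −0.75 ln(1 − 0.5) = 0.519860 ≈ 0.520.
Y–Z: 6/32 sites differ → p = 0.1875, d = −0.75 ln(1 − 0.25) = 0.215762 ≈ 0.216.

d(X,Y) = 0.404, d(X,Z) = 0.520, d(Y,Z) = 0.216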